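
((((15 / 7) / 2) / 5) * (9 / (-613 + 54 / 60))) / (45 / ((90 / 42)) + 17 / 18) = -486 / 3384913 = -0.00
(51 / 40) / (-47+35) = -0.11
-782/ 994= -391/ 497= -0.79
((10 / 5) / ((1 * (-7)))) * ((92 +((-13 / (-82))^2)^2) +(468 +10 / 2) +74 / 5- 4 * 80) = -58730759429 / 791213080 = -74.23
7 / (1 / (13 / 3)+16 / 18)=819 / 131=6.25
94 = 94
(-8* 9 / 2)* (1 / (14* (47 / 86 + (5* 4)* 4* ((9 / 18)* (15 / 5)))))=-1548 / 72569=-0.02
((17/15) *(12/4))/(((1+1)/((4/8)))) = 17/20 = 0.85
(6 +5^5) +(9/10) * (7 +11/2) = 12569/4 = 3142.25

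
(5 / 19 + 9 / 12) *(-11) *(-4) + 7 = 980 / 19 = 51.58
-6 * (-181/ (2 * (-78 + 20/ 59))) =-32037/ 4582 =-6.99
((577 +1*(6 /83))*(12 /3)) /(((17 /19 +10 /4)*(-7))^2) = 4.09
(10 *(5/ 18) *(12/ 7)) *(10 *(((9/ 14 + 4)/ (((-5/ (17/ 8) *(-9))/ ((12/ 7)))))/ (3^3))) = 55250/ 83349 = 0.66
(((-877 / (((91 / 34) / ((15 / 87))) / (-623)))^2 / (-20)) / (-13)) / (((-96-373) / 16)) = -140853301104080 / 866560513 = -162542.95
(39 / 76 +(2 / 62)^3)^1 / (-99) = -1161925 / 224147484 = -0.01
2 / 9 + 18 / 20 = 101 / 90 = 1.12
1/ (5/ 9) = 9/ 5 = 1.80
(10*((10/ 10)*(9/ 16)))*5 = 225/ 8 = 28.12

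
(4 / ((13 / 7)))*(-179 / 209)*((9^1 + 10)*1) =-35.05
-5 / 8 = -0.62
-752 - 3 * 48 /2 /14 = -757.14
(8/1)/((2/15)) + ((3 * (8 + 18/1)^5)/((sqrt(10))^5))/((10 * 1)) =60 + 2227758 * sqrt(10)/625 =11331.66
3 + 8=11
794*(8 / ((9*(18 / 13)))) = 509.73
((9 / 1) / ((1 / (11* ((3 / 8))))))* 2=297 / 4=74.25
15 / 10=3 / 2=1.50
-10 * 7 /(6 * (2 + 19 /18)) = -42 /11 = -3.82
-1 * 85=-85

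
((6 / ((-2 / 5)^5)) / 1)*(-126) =590625 / 8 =73828.12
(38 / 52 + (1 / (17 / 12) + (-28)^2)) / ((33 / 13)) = 309.41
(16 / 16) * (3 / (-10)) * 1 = -0.30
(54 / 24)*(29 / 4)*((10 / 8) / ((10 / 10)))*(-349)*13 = -5920785 / 64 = -92512.27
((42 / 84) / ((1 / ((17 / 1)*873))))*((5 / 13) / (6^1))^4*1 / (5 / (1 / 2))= 206125 / 16451136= 0.01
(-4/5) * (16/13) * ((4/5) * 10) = -512/65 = -7.88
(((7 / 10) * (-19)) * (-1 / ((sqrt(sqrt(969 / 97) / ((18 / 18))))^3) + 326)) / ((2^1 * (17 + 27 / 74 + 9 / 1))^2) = -29678551 / 19032005 + 9583 * 969^(1 / 4) * 97^(3 / 4) / 1941264510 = -1.56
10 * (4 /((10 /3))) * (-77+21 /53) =-48720 /53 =-919.25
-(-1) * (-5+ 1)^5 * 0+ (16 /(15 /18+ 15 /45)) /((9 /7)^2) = 224 /27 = 8.30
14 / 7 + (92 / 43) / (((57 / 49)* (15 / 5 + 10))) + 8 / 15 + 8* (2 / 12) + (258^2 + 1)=10605441533 / 159315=66569.01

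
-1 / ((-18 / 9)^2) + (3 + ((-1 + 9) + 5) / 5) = 107 / 20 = 5.35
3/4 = 0.75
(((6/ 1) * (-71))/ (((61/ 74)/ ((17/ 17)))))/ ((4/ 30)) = -236430/ 61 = -3875.90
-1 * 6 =-6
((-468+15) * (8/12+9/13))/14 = -8003/182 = -43.97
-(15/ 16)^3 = -0.82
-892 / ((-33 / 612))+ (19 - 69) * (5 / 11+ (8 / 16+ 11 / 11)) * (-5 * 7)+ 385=20348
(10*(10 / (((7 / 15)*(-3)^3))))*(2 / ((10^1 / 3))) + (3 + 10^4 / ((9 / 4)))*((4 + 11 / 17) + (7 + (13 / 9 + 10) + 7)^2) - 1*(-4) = 251580516248 / 86751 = 2900030.16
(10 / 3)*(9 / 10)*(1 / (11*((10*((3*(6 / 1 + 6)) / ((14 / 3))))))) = 7 / 1980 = 0.00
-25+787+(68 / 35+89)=29853 / 35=852.94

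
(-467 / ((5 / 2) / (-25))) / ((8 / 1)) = 2335 / 4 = 583.75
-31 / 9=-3.44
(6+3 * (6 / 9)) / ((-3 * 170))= -4 / 255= -0.02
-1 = -1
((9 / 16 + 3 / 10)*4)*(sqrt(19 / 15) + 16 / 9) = 23*sqrt(285) / 100 + 92 / 15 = 10.02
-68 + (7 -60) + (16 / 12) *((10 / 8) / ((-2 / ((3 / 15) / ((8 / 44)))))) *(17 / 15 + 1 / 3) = -11011 / 90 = -122.34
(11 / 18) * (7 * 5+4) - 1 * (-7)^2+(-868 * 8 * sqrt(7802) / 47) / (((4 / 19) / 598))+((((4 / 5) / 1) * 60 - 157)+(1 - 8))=-19724432 * sqrt(7802) / 47 - 847 / 6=-37069034.52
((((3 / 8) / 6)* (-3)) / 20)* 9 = -27 / 320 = -0.08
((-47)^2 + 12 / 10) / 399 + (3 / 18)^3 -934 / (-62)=91766327 / 4452840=20.61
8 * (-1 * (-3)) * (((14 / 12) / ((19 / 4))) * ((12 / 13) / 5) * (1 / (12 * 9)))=112 / 11115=0.01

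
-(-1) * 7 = 7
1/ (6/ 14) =7/ 3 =2.33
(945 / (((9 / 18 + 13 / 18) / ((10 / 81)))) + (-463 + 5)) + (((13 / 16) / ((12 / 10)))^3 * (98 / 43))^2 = -1440985307368163413 / 3980127671156736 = -362.04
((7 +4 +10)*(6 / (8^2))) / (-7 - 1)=-63 / 256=-0.25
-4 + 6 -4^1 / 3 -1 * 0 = 2 / 3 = 0.67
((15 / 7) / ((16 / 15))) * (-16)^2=3600 / 7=514.29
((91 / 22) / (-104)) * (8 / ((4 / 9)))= -63 / 88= -0.72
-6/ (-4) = 3/ 2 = 1.50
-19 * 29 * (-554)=305254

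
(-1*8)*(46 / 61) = -368 / 61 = -6.03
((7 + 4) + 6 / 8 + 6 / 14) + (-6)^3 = -5707 / 28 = -203.82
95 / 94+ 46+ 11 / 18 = 20144 / 423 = 47.62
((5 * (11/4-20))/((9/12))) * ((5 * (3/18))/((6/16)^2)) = -18400/27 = -681.48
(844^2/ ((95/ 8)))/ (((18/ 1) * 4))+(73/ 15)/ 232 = 165266113/ 198360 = 833.16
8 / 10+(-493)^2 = 1215249 / 5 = 243049.80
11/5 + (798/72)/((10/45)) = 2083/40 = 52.08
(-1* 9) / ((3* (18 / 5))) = -5 / 6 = -0.83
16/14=8/7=1.14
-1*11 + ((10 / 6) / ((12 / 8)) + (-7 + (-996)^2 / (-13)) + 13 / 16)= -142880399 / 1872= -76325.00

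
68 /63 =1.08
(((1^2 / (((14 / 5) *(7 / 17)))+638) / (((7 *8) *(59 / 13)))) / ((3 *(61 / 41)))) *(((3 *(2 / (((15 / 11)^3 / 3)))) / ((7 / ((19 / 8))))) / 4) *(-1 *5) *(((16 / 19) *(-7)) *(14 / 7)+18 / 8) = 1288071673603 / 79637289984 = 16.17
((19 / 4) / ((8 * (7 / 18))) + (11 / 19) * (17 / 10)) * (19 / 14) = 26717 / 7840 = 3.41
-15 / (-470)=3 / 94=0.03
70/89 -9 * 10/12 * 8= -5270/89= -59.21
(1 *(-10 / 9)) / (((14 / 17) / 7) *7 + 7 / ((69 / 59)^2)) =-89930 / 480893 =-0.19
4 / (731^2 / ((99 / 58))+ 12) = 198 / 15497063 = 0.00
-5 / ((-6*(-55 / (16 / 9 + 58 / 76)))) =-79 / 2052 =-0.04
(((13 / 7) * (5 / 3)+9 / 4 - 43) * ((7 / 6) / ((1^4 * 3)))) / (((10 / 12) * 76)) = -3163 / 13680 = -0.23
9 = 9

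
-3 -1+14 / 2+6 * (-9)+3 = -48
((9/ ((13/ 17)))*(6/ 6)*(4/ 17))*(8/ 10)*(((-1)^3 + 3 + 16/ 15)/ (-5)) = -2208/ 1625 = -1.36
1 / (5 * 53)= 1 / 265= 0.00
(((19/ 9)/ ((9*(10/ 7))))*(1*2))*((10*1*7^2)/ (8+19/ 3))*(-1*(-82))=1068788/ 1161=920.58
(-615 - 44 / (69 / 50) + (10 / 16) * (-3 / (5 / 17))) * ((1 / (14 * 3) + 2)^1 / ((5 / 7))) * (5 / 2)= -30650915 / 6624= -4627.25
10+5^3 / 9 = 215 / 9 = 23.89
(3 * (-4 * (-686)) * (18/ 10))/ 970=37044/ 2425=15.28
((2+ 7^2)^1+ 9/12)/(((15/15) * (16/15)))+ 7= 3553/64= 55.52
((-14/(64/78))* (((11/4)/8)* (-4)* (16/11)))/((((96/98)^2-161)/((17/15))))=-3714347/15370280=-0.24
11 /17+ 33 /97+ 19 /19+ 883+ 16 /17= 1460896 /1649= 885.93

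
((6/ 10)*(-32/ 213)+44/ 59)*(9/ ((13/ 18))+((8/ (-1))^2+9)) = 15256252/ 272285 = 56.03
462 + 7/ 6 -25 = 2629/ 6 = 438.17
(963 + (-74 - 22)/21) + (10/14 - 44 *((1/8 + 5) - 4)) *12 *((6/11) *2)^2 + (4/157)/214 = 3723953617/14228753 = 261.72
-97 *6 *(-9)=5238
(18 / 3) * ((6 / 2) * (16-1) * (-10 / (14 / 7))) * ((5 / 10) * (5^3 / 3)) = -28125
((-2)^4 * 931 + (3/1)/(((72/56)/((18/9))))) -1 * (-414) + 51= 46097/3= 15365.67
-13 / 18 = -0.72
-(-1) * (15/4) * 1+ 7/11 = 193/44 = 4.39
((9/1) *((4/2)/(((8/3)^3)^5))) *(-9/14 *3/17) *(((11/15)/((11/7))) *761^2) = -0.23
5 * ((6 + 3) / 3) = 15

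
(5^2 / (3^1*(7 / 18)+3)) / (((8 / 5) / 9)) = 135 / 4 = 33.75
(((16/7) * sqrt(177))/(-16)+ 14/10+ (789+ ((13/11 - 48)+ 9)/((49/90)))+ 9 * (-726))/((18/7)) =-7833101/3465 - sqrt(177)/18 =-2261.37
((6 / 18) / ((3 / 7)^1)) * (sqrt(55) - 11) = -77 / 9 + 7 * sqrt(55) / 9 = -2.79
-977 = -977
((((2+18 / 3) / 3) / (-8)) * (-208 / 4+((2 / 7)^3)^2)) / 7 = 2039228 / 823543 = 2.48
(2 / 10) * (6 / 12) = 1 / 10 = 0.10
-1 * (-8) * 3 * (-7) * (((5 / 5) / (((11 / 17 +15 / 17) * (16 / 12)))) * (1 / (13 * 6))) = -357 / 338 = -1.06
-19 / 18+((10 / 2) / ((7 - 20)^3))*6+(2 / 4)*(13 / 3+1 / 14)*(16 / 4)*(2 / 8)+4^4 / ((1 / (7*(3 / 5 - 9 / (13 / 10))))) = -31363436191 / 2768220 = -11329.82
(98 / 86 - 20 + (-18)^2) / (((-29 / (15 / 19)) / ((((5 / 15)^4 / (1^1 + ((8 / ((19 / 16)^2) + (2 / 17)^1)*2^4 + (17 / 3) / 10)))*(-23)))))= 4873795450 / 194681778417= 0.03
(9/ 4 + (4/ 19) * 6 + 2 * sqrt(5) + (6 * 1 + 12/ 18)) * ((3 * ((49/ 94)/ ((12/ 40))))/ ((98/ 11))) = 55 * sqrt(5)/ 47 + 127655/ 21432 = 8.57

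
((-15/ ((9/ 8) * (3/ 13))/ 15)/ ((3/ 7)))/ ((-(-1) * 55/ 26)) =-18928/ 4455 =-4.25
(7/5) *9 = 63/5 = 12.60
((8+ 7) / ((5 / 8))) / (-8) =-3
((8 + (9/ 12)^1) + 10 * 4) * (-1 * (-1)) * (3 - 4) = -195/ 4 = -48.75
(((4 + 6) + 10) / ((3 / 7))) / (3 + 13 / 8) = 1120 / 111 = 10.09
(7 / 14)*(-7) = -7 / 2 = -3.50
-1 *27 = -27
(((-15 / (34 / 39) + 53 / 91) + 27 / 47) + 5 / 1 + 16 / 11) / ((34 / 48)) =-184167180 / 13596583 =-13.55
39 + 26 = 65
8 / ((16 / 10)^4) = 625 / 512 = 1.22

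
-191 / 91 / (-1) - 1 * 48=-4177 / 91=-45.90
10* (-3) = -30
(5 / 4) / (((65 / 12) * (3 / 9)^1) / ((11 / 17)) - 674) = -495 / 265799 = -0.00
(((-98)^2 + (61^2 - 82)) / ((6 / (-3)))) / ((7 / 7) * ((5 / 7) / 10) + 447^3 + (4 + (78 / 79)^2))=-578546941 / 7803776310915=-0.00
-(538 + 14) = -552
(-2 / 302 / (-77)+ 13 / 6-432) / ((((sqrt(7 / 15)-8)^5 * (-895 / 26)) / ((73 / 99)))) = -0.00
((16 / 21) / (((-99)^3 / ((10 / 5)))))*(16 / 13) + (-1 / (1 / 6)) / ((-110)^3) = 341051 / 132445813500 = 0.00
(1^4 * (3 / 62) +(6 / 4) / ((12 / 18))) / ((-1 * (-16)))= 285 / 1984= 0.14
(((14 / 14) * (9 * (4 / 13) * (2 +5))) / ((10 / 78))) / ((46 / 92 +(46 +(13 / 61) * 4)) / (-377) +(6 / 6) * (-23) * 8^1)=-11590488 / 14114455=-0.82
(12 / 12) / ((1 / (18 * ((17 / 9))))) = 34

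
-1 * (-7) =7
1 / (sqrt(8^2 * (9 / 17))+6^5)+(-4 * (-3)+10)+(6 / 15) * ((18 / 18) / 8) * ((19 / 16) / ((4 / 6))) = 25228909847 / 1142138240-sqrt(17) / 42830184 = 22.09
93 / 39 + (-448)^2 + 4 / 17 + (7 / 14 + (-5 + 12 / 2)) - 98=88669673 / 442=200610.12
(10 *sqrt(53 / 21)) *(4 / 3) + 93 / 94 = 93 / 94 + 40 *sqrt(1113) / 63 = 22.17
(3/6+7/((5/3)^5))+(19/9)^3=10.45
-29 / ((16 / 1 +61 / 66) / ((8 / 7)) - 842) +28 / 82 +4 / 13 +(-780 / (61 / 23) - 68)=-5132182200030 / 14200280341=-361.41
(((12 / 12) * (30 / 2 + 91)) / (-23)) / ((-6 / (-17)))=-901 / 69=-13.06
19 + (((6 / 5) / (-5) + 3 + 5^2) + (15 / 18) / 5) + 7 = 8089 / 150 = 53.93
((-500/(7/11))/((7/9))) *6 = -297000/49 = -6061.22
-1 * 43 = -43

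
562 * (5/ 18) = 156.11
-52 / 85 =-0.61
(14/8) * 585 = 4095/4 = 1023.75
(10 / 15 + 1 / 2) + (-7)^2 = 301 / 6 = 50.17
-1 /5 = -0.20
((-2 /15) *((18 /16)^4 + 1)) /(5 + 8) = -10657 /399360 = -0.03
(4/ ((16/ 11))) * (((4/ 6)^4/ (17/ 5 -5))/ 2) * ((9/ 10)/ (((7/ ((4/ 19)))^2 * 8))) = -11/ 636804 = -0.00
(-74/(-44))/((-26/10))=-185/286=-0.65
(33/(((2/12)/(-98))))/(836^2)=-441/15884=-0.03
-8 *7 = -56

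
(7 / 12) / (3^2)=7 / 108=0.06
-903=-903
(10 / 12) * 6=5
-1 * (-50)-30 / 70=347 / 7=49.57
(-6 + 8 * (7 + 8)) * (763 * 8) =695856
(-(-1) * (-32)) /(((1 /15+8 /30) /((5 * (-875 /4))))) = 105000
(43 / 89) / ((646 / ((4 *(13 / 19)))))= 1118 / 546193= 0.00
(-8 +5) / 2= -3 / 2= -1.50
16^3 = 4096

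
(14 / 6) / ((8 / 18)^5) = 137781 / 1024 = 134.55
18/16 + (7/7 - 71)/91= 37/104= 0.36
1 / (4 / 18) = 9 / 2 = 4.50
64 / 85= 0.75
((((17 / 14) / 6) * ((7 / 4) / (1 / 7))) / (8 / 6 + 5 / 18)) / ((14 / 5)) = 255 / 464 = 0.55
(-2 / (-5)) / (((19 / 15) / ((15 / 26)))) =45 / 247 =0.18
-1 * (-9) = 9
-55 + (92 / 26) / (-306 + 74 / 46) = -5006773 / 91013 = -55.01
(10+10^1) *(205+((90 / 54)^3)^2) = 3301400 / 729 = 4528.67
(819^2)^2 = 449920319121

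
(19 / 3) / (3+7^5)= 19 / 50430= 0.00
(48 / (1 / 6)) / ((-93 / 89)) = -8544 / 31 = -275.61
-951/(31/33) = -1012.35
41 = 41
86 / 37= 2.32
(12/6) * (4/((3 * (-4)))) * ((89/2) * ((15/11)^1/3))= -13.48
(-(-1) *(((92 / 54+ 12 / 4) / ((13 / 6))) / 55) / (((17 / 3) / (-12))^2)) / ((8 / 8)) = 36576 / 206635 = 0.18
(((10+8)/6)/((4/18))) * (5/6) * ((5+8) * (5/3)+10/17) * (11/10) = 37455/136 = 275.40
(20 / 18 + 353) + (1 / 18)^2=114733 / 324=354.11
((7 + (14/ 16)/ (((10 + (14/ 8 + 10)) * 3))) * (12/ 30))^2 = 13402921/ 1703025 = 7.87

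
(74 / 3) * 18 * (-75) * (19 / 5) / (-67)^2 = -126540 / 4489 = -28.19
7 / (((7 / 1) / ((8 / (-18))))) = -4 / 9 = -0.44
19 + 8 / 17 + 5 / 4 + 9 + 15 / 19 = 39419 / 1292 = 30.51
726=726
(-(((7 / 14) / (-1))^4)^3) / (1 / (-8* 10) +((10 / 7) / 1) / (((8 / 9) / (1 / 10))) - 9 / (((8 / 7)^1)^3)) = 35 / 843112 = 0.00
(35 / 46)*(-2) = -35 / 23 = -1.52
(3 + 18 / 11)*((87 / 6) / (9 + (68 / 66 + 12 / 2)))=4437 / 1058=4.19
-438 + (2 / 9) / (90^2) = -15965099 / 36450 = -438.00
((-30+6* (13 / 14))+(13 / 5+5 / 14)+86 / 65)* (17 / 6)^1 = -62339 / 1092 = -57.09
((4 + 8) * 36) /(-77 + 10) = -432 /67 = -6.45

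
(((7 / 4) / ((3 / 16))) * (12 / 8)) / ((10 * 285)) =0.00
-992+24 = -968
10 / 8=5 / 4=1.25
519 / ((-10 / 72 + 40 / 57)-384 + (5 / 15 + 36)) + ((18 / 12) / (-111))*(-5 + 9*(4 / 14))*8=-1546928 / 1254929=-1.23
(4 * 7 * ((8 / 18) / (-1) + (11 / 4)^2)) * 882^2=155044575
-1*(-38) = 38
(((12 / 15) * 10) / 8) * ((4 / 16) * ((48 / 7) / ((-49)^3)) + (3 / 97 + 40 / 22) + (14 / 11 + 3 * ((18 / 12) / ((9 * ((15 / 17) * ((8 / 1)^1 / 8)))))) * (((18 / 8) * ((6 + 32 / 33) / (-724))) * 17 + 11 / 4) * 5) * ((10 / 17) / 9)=9974121986840845 / 6424282526912712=1.55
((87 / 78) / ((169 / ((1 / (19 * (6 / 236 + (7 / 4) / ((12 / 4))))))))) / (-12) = -0.00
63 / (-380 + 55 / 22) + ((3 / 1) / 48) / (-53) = -107603 / 640240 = -0.17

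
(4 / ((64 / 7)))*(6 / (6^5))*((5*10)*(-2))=-175 / 5184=-0.03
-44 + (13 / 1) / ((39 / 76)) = -56 / 3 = -18.67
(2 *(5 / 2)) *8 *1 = 40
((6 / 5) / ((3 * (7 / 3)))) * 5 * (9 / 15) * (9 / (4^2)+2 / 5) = 99 / 200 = 0.50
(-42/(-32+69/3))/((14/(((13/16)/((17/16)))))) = 13/51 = 0.25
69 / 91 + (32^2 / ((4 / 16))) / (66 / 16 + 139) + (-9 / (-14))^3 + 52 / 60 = 3738359207 / 122533320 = 30.51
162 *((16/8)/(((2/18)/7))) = 20412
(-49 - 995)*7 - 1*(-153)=-7155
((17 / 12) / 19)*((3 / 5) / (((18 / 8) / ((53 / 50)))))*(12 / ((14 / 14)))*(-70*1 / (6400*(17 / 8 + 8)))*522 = -182903 / 1282500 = -0.14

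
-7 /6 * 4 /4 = -7 /6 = -1.17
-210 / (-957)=70 / 319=0.22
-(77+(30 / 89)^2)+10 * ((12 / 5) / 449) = -274066729 / 3556529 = -77.06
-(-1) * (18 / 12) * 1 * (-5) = -15 / 2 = -7.50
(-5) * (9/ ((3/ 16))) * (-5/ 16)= 75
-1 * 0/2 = 0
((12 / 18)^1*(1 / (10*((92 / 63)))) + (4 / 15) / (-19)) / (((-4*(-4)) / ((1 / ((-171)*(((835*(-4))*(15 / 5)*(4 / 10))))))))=0.00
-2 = -2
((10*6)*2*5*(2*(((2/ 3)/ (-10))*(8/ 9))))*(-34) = 21760/ 9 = 2417.78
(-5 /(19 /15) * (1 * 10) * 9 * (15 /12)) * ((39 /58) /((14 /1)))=-658125 /30856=-21.33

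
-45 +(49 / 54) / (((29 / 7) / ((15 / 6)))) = -139225 / 3132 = -44.45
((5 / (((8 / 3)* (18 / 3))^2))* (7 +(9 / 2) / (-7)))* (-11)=-1.37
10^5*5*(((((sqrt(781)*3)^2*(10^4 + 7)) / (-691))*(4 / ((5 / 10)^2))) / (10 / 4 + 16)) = -1125427248000000 / 25567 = -44018744788.20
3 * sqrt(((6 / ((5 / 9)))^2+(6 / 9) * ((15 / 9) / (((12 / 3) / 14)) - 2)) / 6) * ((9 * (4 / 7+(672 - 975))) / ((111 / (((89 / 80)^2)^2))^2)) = -8333758501671305477 * sqrt(160914) / 482328182784000000000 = -6.93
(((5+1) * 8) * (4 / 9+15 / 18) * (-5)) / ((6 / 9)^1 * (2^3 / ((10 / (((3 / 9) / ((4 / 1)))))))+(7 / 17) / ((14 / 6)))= -234600 / 169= -1388.17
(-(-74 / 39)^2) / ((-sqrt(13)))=1.00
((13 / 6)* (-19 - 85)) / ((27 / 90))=-6760 / 9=-751.11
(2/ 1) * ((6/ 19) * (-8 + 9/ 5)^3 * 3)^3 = -308391752882066544/ 13396484375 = -23020349.54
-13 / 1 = -13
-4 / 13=-0.31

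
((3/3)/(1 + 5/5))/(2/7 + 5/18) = 63/71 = 0.89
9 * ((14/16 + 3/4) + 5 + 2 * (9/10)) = 3033/40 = 75.82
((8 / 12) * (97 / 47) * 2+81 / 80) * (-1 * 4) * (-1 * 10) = 42461 / 282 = 150.57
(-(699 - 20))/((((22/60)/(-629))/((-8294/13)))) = -743138340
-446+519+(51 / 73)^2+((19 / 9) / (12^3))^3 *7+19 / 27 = 1487168915424682525 / 20044926262444032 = 74.19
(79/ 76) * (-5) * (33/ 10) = -2607/ 152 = -17.15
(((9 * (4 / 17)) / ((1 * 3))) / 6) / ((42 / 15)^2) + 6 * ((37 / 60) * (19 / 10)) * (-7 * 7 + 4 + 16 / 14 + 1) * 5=-1506.41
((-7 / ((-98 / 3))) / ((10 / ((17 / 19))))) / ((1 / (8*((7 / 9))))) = 34 / 285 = 0.12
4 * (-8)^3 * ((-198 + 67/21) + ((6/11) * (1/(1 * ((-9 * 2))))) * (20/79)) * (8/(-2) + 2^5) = 9708118016/869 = 11171597.26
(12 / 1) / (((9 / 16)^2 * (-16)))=-64 / 27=-2.37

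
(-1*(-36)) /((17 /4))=144 /17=8.47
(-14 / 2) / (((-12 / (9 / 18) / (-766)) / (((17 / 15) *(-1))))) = 45577 / 180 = 253.21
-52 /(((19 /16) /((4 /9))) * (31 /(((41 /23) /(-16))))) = 8528 /121923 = 0.07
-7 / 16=-0.44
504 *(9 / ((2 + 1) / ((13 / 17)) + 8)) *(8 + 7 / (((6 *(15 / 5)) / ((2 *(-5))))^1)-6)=-111384 / 155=-718.61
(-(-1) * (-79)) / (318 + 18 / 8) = -316 / 1281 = -0.25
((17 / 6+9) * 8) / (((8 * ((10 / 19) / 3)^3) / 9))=39446109 / 2000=19723.05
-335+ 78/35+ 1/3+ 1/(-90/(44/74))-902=-14387453/11655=-1234.44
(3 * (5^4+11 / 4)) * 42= 158193 / 2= 79096.50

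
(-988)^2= 976144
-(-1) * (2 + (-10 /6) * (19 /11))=-29 /33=-0.88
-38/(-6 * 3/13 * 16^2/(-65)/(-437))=7016035/2304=3045.15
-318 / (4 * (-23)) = 159 / 46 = 3.46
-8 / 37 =-0.22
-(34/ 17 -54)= 52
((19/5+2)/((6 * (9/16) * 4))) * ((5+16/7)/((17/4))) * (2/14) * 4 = 928/2205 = 0.42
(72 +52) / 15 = 124 / 15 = 8.27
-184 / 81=-2.27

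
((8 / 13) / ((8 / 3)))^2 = 9 / 169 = 0.05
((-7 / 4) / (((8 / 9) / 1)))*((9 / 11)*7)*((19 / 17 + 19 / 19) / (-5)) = 35721 / 7480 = 4.78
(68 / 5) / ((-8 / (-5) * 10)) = 17 / 20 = 0.85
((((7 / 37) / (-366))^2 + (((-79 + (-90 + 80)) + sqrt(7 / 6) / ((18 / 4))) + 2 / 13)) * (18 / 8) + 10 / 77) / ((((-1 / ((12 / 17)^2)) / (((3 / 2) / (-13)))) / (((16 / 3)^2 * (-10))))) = 62587458241424640 / 19157480435093 - 5120 * sqrt(42) / 3757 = 3258.17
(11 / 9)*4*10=440 / 9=48.89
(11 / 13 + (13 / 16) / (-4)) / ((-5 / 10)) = -1.29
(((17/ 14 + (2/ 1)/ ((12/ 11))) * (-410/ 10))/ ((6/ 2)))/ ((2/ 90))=-13120/ 7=-1874.29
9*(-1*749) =-6741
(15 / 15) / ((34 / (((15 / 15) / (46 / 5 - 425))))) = -5 / 70686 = -0.00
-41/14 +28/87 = -3175/1218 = -2.61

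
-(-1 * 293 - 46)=339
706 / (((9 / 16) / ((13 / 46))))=73424 / 207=354.71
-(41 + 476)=-517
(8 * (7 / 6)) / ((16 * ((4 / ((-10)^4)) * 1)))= 4375 / 3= 1458.33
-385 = -385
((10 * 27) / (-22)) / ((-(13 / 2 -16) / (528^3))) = -3613040640 / 19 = -190160033.68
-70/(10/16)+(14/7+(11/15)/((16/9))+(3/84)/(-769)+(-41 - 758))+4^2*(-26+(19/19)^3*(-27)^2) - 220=4357823779/430640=10119.41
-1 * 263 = -263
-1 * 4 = -4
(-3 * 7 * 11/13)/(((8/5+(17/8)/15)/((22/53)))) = -55440/13091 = -4.23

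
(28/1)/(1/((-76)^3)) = -12291328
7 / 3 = 2.33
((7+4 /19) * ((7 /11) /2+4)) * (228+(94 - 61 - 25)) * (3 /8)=121245 /44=2755.57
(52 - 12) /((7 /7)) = 40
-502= -502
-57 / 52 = -1.10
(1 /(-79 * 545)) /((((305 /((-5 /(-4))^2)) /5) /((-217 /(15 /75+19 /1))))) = 5425 /806816256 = 0.00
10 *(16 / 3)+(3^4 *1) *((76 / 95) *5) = 1132 / 3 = 377.33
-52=-52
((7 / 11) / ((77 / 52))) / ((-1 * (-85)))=0.01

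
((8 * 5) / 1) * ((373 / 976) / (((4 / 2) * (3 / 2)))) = 1865 / 366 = 5.10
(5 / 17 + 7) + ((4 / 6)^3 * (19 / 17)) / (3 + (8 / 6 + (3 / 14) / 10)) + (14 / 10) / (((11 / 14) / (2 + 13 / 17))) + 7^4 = 37143128821 / 15391035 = 2413.30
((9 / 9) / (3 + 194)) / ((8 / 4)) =1 / 394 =0.00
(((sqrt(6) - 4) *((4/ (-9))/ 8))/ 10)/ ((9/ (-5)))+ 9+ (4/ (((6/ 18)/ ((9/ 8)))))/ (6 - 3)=sqrt(6)/ 324+ 2185/ 162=13.50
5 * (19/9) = 95/9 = 10.56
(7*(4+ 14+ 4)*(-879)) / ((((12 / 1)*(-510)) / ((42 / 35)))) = 22561 / 850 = 26.54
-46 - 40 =-86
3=3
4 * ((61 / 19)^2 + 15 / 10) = 17050 / 361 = 47.23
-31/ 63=-0.49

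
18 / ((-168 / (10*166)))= -1245 / 7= -177.86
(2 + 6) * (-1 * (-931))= 7448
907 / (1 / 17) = 15419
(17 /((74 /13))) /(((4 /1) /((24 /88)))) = 0.20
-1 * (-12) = 12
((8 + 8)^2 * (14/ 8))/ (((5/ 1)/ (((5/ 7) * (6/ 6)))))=64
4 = 4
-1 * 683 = -683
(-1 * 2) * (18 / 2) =-18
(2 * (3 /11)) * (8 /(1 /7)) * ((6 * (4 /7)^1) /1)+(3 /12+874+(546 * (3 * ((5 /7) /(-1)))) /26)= 41095 /44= 933.98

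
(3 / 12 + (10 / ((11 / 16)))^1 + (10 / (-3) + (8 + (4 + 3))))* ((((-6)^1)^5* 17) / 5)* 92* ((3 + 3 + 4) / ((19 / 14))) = -474266102.81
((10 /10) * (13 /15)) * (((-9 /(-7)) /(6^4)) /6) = 13 /90720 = 0.00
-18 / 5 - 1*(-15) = 57 / 5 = 11.40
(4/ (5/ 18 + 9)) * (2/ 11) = 0.08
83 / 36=2.31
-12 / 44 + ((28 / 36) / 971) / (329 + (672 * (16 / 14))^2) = -15472041124 / 56730817737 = -0.27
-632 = -632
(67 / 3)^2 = 4489 / 9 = 498.78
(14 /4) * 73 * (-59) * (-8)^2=-964768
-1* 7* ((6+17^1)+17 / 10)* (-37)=63973 / 10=6397.30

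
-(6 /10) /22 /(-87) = 1 /3190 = 0.00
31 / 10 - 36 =-329 / 10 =-32.90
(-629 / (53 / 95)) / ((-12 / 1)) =59755 / 636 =93.95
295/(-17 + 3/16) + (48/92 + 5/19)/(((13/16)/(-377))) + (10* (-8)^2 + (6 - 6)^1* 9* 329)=258.26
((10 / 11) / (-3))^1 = -10 / 33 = -0.30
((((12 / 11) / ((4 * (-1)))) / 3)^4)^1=1 / 14641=0.00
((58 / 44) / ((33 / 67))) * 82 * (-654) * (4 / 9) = -69466136 / 1089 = -63788.92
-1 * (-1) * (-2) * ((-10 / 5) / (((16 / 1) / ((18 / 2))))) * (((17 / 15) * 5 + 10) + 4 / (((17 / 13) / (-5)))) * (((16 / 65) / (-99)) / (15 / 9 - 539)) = 19 / 4898465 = 0.00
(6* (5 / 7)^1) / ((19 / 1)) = 0.23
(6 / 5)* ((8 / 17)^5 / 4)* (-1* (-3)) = 147456 / 7099285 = 0.02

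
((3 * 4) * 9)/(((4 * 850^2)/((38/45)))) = 57/1806250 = 0.00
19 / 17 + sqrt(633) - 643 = -10912 / 17 + sqrt(633) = -616.72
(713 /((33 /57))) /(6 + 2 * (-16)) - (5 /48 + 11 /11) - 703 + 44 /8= -5120347 /6864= -745.97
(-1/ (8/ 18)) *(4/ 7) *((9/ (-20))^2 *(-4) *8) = 1458/ 175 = 8.33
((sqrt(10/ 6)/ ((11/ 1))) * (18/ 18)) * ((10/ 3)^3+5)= 1135 * sqrt(15)/ 891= 4.93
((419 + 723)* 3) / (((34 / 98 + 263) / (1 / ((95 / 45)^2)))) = 2.92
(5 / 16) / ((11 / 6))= 15 / 88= 0.17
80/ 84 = 20/ 21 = 0.95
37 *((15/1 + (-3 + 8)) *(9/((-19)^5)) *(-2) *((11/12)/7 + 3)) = 291930/17332693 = 0.02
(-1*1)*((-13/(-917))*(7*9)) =-117/131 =-0.89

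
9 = 9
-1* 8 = -8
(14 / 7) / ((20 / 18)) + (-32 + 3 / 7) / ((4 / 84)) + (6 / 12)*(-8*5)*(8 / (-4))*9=-1506 / 5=-301.20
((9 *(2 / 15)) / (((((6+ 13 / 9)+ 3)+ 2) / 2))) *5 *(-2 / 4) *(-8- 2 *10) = 27 / 2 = 13.50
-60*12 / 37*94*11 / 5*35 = -5211360 / 37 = -140847.57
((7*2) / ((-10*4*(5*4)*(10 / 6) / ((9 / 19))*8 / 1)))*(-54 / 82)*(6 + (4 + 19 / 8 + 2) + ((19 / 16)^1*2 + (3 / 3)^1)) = 362313 / 49856000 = 0.01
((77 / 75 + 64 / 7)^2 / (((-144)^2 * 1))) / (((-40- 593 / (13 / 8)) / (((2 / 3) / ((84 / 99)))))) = -4076203703 / 421199170560000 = -0.00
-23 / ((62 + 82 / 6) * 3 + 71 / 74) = -1702 / 16869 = -0.10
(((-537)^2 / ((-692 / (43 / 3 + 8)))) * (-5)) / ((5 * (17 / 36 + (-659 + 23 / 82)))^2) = 3507638619204 / 816520291594585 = 0.00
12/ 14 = 6/ 7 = 0.86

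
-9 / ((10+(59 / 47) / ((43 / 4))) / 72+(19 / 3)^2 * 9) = -654804 / 26275139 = -0.02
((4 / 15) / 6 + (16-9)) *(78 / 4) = 4121 / 30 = 137.37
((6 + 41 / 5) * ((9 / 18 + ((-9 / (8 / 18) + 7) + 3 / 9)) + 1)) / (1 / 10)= -9727 / 6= -1621.17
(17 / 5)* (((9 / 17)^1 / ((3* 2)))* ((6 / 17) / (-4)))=-9 / 340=-0.03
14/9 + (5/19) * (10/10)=311/171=1.82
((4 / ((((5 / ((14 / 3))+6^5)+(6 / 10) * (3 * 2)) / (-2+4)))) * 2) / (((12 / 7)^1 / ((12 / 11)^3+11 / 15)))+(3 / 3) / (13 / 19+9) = 126887785655 / 1200476059992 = 0.11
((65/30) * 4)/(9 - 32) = -26/69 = -0.38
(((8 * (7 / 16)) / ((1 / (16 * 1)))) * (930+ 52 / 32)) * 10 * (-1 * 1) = -521710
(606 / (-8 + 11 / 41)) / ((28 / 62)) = -385113 / 2219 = -173.55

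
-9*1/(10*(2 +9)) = -9/110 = -0.08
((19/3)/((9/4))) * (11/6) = 418/81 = 5.16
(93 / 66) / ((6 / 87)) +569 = 25935 / 44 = 589.43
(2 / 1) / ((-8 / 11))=-11 / 4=-2.75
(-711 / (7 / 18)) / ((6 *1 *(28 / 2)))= -2133 / 98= -21.77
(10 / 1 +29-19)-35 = -15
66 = 66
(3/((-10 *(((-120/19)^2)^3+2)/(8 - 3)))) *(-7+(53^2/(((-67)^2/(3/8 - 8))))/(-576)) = 6804049822935635/41178637989641066496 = 0.00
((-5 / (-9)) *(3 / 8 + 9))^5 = 30517578125 / 7962624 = 3832.60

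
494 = 494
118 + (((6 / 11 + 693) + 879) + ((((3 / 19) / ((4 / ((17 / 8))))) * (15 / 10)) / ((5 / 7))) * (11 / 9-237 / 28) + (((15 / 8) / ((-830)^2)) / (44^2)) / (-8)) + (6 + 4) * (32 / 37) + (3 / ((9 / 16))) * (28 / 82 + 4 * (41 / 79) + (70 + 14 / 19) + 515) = 563809328815022197007 / 116616240148869120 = 4834.74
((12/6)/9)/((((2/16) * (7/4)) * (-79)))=-64/4977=-0.01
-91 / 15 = -6.07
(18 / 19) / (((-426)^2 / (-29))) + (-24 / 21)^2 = 12258291 / 9386342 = 1.31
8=8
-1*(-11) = 11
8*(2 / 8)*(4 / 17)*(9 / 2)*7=252 / 17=14.82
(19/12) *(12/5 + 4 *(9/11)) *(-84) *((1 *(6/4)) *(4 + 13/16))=-108927/20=-5446.35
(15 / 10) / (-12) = -1 / 8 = -0.12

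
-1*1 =-1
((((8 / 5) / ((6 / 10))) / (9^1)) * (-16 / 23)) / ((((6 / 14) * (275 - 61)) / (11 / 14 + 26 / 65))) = -2656 / 996705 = -0.00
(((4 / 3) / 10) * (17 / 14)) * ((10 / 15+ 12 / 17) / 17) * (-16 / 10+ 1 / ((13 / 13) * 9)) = -134 / 6885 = -0.02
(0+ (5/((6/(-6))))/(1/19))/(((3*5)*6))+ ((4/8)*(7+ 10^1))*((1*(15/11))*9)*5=51533/99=520.54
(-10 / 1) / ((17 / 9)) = -90 / 17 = -5.29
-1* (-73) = 73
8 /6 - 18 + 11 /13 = -617 /39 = -15.82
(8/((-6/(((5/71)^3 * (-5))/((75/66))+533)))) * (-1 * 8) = 2034837472/357911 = 5685.32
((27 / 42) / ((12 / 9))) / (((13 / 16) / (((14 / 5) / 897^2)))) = 0.00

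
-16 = -16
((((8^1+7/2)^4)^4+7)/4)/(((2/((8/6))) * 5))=6132610415680999107713/1966080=3119206957845560.26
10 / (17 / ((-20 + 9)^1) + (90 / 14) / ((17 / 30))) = 13090 / 12827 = 1.02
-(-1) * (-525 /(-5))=105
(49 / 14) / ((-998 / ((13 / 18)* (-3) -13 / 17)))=2093 / 203592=0.01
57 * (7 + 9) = 912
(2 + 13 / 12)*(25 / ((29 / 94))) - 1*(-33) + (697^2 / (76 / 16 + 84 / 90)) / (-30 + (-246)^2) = 10002041201 / 35185062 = 284.27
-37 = -37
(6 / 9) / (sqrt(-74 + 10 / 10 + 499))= sqrt(426) / 639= 0.03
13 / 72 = 0.18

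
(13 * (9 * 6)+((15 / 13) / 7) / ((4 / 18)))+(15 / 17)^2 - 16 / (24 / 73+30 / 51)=20532947065 / 29928262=686.07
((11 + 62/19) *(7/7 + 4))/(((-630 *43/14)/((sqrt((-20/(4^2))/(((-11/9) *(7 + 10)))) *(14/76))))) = -1897 *sqrt(935)/34833612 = -0.00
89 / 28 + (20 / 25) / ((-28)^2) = 779 / 245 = 3.18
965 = 965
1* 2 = 2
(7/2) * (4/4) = 7/2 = 3.50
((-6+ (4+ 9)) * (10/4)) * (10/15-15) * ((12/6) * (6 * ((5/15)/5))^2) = -1204/15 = -80.27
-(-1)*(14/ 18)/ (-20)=-7/ 180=-0.04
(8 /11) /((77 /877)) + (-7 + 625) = 626.28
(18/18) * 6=6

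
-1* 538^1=-538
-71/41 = -1.73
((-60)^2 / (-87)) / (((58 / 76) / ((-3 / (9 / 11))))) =167200 / 841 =198.81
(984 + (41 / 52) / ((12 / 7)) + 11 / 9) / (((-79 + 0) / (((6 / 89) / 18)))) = -1845197 / 39486096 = -0.05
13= 13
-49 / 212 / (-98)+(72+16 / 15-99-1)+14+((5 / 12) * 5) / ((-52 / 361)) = -4529891 / 165360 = -27.39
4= 4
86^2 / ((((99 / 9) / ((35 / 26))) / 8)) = 1035440 / 143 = 7240.84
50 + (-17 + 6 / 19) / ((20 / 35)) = 20.80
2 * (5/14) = 5/7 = 0.71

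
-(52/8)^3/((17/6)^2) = -19773/578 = -34.21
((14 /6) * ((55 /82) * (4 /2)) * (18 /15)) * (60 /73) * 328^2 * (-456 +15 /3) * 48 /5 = -104974442496 /73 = -1438006061.59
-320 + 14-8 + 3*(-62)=-500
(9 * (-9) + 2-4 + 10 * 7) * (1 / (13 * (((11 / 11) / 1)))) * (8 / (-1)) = 8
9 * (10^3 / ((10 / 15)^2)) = 20250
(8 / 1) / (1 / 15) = 120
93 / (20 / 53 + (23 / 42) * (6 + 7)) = 207018 / 16687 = 12.41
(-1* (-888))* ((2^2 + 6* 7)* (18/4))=183816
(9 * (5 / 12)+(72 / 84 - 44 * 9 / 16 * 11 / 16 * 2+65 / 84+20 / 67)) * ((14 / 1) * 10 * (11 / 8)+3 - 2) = -5486.07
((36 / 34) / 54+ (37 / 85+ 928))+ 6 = 238286 / 255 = 934.45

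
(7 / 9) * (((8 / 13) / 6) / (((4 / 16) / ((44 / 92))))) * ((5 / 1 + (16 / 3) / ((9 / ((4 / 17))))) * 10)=29062880 / 3705507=7.84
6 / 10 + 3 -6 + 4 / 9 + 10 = 362 / 45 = 8.04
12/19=0.63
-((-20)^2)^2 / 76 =-40000 / 19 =-2105.26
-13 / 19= -0.68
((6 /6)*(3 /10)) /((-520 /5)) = -3 /1040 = -0.00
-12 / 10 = -6 / 5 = -1.20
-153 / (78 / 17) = -867 / 26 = -33.35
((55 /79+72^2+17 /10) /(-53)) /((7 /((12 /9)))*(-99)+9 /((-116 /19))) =39606779 /210961995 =0.19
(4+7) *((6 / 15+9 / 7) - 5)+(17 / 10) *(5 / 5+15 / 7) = -1089 / 35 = -31.11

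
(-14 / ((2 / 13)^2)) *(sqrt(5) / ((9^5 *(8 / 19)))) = -22477 *sqrt(5) / 944784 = -0.05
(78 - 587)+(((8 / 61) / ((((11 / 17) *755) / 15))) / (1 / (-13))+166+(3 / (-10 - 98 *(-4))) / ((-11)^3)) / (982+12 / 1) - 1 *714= -5692483145113073 / 4655159706428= -1222.83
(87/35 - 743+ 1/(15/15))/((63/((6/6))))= -25883/2205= -11.74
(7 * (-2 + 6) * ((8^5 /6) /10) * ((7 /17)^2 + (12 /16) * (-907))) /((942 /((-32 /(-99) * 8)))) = -5770534977536 /202136715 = -28547.68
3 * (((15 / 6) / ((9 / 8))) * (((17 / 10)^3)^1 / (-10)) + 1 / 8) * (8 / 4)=-8701 / 1500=-5.80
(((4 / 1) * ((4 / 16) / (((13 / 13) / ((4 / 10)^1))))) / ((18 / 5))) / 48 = 1 / 432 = 0.00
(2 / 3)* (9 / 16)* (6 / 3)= 3 / 4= 0.75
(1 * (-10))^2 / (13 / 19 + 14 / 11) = 20900 / 409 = 51.10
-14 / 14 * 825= -825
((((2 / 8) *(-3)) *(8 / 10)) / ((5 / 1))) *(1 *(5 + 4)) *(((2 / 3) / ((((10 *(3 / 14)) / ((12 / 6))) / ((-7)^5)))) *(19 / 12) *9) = 20117979 / 125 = 160943.83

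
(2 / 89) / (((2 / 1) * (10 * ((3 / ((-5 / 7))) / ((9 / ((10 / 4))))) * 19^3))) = -3 / 21365785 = -0.00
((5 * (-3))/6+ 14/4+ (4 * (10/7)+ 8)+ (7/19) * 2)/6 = 685/266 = 2.58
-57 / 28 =-2.04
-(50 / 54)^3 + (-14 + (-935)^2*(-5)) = -86037144562 / 19683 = -4371139.79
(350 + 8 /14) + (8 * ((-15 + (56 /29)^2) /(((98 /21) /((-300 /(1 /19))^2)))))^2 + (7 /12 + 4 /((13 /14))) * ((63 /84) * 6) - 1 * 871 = 1420431519008645845146575017 /3604303976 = 394093153204302834.07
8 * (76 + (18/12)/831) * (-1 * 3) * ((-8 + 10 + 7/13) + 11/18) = -20687590/3601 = -5744.96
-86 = -86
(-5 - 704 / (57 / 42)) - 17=-10274 / 19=-540.74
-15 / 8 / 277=-15 / 2216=-0.01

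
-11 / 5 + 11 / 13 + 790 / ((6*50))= 499 / 390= 1.28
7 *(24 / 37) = 168 / 37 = 4.54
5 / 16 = 0.31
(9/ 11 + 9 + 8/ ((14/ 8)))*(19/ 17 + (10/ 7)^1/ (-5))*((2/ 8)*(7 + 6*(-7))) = -12465/ 119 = -104.75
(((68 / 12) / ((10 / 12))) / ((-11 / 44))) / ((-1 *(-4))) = -34 / 5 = -6.80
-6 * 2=-12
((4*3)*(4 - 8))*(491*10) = -235680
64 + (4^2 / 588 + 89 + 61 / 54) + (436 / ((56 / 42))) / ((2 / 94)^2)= 1911727477 / 2646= 722497.16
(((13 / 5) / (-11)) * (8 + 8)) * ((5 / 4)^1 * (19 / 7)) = -988 / 77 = -12.83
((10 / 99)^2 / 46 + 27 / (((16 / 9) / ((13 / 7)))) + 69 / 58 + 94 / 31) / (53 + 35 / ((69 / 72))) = 736019470051 / 2031909918192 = 0.36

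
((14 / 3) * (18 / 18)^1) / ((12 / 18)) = 7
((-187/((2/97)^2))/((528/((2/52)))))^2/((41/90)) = 127924811045/56762368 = 2253.69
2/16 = 0.12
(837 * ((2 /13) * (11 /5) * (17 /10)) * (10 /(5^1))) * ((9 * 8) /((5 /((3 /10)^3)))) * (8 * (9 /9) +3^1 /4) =266238819 /81250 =3276.79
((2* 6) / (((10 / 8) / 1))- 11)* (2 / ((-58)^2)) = -7 / 8410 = -0.00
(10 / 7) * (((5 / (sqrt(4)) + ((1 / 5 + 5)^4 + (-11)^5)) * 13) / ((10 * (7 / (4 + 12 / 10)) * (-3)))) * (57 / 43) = 643473717003 / 6584375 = 97727.38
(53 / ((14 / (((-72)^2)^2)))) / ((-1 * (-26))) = 356078592 / 91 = 3912951.56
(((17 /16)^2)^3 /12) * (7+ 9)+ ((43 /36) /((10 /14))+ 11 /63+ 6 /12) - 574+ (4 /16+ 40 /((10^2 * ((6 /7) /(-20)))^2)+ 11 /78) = -9741460357067 /17175674880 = -567.17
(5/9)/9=5/81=0.06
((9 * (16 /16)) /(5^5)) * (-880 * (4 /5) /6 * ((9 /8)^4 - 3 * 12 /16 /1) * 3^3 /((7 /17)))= 8043057 /560000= 14.36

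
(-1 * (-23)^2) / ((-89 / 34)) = 17986 / 89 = 202.09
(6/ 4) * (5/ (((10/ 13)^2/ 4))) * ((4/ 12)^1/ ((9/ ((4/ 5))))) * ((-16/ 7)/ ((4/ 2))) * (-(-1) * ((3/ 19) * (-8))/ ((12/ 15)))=5408/ 1995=2.71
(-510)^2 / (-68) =-3825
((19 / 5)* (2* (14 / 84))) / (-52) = -19 / 780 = -0.02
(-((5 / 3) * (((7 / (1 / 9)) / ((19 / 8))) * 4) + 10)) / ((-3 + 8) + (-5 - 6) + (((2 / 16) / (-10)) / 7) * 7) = 284000 / 9139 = 31.08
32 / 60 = 8 / 15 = 0.53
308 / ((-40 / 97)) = -7469 / 10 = -746.90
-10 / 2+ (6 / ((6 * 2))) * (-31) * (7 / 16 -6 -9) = 7063 / 32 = 220.72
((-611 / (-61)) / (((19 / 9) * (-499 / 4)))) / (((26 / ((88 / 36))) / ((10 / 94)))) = -220 / 578341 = -0.00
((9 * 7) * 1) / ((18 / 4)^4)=112 / 729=0.15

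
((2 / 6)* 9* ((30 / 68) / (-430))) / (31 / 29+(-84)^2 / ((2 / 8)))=-261 / 2393372948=-0.00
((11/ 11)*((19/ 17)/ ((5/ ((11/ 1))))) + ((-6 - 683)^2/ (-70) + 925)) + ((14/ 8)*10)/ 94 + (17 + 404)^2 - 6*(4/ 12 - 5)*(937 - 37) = 21990212471/ 111860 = 196586.92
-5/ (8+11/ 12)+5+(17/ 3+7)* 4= 17689/ 321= 55.11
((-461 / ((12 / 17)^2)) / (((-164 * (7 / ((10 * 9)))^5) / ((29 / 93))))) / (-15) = -1760371430625 / 42723394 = -41203.92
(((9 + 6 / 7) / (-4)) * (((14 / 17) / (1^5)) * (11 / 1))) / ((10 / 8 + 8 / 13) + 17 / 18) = -177606 / 22355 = -7.94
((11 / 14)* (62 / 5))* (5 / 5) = 341 / 35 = 9.74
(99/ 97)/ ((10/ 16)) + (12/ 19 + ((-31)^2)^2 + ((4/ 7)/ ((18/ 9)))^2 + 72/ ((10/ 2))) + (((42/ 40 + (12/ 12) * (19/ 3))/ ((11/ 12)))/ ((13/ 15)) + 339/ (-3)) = 59625678856983/ 64569505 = 923434.04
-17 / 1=-17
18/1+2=20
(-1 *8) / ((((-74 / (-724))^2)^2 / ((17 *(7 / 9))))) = -16348248499072 / 16867449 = -969218.79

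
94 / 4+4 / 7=337 / 14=24.07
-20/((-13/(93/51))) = 620/221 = 2.81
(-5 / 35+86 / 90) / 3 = 256 / 945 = 0.27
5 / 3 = 1.67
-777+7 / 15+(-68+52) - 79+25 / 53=-692494 / 795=-871.06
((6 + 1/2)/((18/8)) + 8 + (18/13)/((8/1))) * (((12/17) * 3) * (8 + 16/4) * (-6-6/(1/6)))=-2609208/221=-11806.37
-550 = -550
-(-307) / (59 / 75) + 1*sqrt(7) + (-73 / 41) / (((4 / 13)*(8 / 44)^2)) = sqrt(7) + 8329489 / 38704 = 217.86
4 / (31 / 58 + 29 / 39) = 9048 / 2891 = 3.13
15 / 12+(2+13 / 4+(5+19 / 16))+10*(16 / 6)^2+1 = 12211 / 144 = 84.80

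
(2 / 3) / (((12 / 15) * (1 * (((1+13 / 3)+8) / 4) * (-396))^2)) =1 / 2090880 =0.00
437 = 437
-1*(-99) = 99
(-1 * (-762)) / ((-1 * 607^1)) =-762 / 607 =-1.26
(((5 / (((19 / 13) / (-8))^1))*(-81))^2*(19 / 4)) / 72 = 6160050 / 19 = 324213.16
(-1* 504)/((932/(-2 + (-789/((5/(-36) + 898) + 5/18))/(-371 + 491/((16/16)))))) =5841243/5381135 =1.09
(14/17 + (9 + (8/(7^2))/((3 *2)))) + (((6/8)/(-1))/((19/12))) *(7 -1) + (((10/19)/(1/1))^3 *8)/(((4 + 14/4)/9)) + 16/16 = 161263538/17140641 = 9.41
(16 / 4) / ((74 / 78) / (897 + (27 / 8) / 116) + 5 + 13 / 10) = 1298611080 / 2045655811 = 0.63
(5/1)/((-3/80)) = -400/3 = -133.33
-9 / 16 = -0.56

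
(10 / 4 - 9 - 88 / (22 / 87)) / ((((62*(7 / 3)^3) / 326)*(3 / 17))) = -17681751 / 21266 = -831.46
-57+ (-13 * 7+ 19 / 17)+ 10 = -2327 / 17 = -136.88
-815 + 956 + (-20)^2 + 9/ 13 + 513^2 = 3428239/ 13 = 263710.69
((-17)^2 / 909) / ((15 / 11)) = 3179 / 13635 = 0.23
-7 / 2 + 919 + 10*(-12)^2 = 4711 / 2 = 2355.50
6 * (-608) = -3648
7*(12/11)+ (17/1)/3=439/33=13.30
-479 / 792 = -0.60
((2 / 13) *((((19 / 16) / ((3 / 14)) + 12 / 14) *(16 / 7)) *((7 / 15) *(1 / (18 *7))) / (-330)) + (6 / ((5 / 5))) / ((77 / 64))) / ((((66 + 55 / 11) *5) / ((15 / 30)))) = 8491349 / 1208917710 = 0.01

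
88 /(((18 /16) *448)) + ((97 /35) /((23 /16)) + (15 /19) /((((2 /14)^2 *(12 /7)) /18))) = 408.29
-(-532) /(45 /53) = 28196 /45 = 626.58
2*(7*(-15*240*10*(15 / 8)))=-945000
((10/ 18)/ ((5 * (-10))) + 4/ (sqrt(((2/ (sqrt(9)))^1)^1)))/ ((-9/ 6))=-3.26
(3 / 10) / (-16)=-3 / 160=-0.02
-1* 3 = -3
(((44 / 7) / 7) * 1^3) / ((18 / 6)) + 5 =779 / 147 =5.30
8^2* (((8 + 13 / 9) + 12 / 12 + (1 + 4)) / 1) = 8896 / 9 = 988.44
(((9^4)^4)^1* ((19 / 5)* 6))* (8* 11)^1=18589498534561668912 / 5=3717899706912333782.40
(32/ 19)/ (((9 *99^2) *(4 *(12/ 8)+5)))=32/ 18435681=0.00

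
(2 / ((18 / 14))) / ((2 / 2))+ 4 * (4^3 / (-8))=-274 / 9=-30.44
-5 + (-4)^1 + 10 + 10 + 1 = 12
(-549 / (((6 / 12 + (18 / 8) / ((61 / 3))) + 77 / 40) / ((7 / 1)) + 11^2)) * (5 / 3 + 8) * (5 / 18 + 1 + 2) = -891328340 / 6218601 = -143.33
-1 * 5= -5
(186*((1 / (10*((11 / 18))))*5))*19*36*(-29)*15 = -498081960 / 11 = -45280178.18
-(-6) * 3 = 18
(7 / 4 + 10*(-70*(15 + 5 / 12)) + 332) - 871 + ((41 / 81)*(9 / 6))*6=-407677 / 36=-11324.36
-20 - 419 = -439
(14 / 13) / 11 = 14 / 143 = 0.10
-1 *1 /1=-1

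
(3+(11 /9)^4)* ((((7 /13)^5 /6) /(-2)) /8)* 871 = -9662798089 /4497329304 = -2.15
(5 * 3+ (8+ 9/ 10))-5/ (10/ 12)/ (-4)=127/ 5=25.40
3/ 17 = 0.18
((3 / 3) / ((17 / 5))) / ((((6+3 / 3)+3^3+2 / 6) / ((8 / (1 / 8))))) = 960 / 1751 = 0.55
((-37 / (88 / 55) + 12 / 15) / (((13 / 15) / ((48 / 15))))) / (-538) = 2679 / 17485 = 0.15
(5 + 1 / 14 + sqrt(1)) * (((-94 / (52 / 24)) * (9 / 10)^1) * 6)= -129438 / 91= -1422.40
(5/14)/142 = 5/1988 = 0.00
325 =325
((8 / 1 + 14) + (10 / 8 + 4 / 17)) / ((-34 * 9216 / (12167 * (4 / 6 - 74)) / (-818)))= -437093574005 / 7990272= -54703.22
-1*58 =-58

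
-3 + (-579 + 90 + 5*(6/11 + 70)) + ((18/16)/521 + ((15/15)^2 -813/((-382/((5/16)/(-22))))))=-9688765377/70055744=-138.30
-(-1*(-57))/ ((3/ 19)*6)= -361/ 6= -60.17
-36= -36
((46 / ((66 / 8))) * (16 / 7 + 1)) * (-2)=-36.64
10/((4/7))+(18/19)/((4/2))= 683/38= 17.97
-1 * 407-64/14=-2881/7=-411.57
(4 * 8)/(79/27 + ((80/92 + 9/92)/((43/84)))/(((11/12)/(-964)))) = -9399456/582896543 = -0.02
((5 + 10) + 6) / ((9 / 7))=49 / 3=16.33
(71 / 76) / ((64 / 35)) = 0.51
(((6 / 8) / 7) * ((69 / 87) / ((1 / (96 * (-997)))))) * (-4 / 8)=4066.58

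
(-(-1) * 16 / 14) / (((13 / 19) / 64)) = 9728 / 91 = 106.90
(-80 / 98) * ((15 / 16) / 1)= -75 / 98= -0.77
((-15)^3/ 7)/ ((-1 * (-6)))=-1125/ 14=-80.36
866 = 866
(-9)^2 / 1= 81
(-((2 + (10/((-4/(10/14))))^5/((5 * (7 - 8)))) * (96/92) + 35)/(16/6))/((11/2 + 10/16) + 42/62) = -5878051887/2608513628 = -2.25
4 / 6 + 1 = 5 / 3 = 1.67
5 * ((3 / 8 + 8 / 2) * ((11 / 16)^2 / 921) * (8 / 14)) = 3025 / 471552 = 0.01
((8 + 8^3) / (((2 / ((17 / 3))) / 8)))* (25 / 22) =13393.94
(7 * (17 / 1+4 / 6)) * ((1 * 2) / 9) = 742 / 27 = 27.48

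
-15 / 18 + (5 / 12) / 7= -65 / 84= -0.77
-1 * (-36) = 36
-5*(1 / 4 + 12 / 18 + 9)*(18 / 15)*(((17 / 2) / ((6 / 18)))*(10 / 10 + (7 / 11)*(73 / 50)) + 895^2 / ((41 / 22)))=-2307055802569 / 90200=-25577115.33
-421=-421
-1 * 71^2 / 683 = -5041 / 683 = -7.38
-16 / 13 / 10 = -0.12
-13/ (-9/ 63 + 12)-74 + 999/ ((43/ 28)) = 2053657/ 3569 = 575.42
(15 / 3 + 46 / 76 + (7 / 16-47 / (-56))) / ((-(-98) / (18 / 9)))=14645 / 104272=0.14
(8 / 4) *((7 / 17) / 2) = 0.41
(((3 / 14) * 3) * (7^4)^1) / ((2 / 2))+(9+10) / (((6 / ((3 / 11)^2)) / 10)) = 1545.86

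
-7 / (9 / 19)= -14.78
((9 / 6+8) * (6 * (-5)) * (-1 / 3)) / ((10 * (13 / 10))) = 7.31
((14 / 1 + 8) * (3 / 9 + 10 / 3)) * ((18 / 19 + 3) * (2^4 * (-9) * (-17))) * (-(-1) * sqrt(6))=14810400 * sqrt(6) / 19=1909364.36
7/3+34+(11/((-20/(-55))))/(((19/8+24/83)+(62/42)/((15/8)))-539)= 12190690027/336045999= 36.28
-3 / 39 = -0.08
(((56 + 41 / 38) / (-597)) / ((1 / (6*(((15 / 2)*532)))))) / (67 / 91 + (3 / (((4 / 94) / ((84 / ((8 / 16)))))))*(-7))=41449590 / 1501367639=0.03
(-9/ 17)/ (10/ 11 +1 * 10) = -33/ 680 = -0.05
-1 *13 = -13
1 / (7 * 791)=1 / 5537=0.00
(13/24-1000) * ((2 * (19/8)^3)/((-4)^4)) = -104.60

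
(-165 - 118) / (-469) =283 / 469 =0.60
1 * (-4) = -4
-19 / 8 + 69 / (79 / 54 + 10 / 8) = 23.06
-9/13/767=-9/9971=-0.00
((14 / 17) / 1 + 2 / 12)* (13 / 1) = 12.87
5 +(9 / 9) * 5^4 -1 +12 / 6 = 631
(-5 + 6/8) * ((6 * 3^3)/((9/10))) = -765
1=1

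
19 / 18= 1.06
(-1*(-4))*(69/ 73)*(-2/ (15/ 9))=-4.54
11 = 11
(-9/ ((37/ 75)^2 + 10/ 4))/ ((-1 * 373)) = 101250/ 11511899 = 0.01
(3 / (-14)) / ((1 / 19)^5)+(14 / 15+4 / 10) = -22284835 / 42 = -530591.31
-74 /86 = -37 /43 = -0.86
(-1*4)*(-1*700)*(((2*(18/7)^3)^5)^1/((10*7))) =8635699989091146792960/4747561509943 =1818975903.95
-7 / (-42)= 1 / 6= 0.17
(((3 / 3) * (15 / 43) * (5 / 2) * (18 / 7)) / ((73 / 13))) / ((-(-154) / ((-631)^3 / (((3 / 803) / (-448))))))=78126331287.71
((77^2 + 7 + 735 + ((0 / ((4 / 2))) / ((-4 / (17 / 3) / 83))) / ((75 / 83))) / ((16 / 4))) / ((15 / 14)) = 46697 / 30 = 1556.57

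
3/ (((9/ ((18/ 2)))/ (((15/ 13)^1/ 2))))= 45/ 26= 1.73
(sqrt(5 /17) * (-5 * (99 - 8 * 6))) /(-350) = 3 * sqrt(85) /70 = 0.40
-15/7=-2.14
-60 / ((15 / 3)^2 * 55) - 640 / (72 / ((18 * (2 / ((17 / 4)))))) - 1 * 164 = -239.34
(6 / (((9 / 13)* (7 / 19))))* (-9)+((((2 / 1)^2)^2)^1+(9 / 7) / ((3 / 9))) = -1343 / 7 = -191.86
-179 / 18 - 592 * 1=-10835 / 18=-601.94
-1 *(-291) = 291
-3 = -3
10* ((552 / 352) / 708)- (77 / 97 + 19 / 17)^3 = -162074149337501 / 23280733035208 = -6.96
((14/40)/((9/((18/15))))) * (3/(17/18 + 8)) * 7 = 0.11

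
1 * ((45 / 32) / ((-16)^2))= 45 / 8192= 0.01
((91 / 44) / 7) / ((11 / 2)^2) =13 / 1331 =0.01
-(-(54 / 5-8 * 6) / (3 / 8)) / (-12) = 124 / 15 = 8.27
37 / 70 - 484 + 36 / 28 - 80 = -562.19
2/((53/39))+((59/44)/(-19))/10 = 648953/443080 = 1.46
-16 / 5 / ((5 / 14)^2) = -3136 / 125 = -25.09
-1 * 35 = -35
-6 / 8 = -3 / 4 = -0.75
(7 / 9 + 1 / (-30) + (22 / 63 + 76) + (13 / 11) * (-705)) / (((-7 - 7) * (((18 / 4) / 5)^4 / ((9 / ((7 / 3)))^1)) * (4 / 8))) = 634.99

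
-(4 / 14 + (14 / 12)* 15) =-249 / 14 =-17.79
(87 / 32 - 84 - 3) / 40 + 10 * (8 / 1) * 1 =99703 / 1280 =77.89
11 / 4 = 2.75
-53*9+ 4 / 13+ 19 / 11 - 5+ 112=-52619 / 143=-367.97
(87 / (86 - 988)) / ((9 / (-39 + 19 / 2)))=1711 / 5412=0.32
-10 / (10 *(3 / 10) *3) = -10 / 9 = -1.11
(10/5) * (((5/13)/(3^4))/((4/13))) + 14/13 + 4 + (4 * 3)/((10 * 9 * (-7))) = 375091/73710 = 5.09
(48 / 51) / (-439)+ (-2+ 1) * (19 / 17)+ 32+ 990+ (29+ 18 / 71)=556437510 / 529873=1050.13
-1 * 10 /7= -10 /7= -1.43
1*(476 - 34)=442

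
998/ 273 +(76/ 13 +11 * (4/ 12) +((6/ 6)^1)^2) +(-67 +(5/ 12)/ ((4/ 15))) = -51.27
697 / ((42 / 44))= 15334 / 21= 730.19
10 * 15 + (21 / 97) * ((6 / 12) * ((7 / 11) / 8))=2560947 / 17072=150.01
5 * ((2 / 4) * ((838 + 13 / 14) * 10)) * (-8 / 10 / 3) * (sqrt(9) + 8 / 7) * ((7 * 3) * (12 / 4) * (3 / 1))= -30654450 / 7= -4379207.14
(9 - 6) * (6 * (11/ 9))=22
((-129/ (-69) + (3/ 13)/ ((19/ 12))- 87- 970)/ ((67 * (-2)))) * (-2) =-5993368/ 380627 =-15.75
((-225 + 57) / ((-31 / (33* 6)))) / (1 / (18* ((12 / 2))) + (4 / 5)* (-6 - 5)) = -17962560 / 147157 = -122.06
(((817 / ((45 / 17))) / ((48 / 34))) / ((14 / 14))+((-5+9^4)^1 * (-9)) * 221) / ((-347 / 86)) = 3231732.63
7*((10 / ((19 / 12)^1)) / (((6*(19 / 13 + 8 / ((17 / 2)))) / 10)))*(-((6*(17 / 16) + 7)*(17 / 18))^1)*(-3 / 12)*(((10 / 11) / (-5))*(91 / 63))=-914547725 / 35957196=-25.43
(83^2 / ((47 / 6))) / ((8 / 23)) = 475341 / 188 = 2528.41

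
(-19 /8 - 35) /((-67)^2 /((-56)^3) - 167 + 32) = 6563648 /23712649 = 0.28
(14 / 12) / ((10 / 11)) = 77 / 60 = 1.28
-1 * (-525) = 525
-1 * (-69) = 69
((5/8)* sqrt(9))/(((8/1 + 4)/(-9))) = -1.41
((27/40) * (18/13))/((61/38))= 4617/7930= 0.58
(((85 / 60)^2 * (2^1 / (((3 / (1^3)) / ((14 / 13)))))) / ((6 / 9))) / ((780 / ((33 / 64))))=22253 / 15575040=0.00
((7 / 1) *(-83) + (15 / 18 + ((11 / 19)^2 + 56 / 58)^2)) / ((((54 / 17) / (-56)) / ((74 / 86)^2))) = 123944294485678954 / 16414676559009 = 7550.82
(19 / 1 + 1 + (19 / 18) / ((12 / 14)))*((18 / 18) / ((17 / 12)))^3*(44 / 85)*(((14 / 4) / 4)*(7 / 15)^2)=69211912 / 93961125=0.74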